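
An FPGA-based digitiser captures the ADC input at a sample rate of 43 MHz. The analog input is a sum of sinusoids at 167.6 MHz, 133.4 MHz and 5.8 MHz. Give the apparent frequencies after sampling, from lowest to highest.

fs/2 = 21.5 MHz.
167.6 MHz mod fs = 38.6 MHz.
38.6 MHz > fs/2 = 21.5 MHz, folds to fs − 38.6 MHz = 4.4 MHz.
133.4 MHz mod fs = 4.4 MHz.
4.4 MHz ≤ fs/2 = 21.5 MHz, appears at 4.4 MHz.
5.8 MHz ≤ fs/2 = 21.5 MHz, passes unchanged.
Distinct values: {4.4 MHz, 5.8 MHz}.

4.4 MHz, 5.8 MHz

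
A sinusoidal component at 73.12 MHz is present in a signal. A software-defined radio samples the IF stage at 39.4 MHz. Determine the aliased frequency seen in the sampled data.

73.12 MHz mod fs = 33.72 MHz.
33.72 MHz > fs/2 = 19.7 MHz, folds to fs − 33.72 MHz = 5.68 MHz.

5.68 MHz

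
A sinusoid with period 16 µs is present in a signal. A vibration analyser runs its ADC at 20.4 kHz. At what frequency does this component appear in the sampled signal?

T = 16 µs → f = 1/T = 62.5 kHz.
62.5 kHz mod fs = 1.3 kHz.
1.3 kHz ≤ fs/2 = 10.2 kHz, appears at 1.3 kHz.

1.3 kHz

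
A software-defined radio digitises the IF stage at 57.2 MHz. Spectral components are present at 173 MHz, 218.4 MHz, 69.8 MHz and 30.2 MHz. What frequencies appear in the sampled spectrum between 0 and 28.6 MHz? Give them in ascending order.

1.4 MHz, 10.4 MHz, 12.6 MHz, 27 MHz

fs/2 = 28.6 MHz.
173 MHz mod fs = 1.4 MHz.
1.4 MHz ≤ fs/2 = 28.6 MHz, appears at 1.4 MHz.
218.4 MHz mod fs = 46.8 MHz.
46.8 MHz > fs/2 = 28.6 MHz, folds to fs − 46.8 MHz = 10.4 MHz.
69.8 MHz mod fs = 12.6 MHz.
12.6 MHz ≤ fs/2 = 28.6 MHz, appears at 12.6 MHz.
30.2 MHz > fs/2 = 28.6 MHz, folds to fs − 30.2 MHz = 27 MHz.
Distinct values: {1.4 MHz, 10.4 MHz, 12.6 MHz, 27 MHz}.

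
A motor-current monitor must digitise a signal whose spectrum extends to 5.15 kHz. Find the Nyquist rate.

10.3 kHz

Nyquist rate = 2 × 5.15 kHz = 10.3 kHz.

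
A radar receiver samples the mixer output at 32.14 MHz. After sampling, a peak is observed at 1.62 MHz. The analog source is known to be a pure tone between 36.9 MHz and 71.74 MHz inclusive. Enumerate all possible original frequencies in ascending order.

62.66 MHz, 65.9 MHz

Frequencies that alias to 1.62 MHz are k·fs ± 1.62 MHz for integer k ≥ 0.
k=0: 1.62 MHz.
k=1: 30.52 MHz, 33.76 MHz.
k=2: 62.66 MHz, 65.9 MHz.
k=3: 94.8 MHz, 98.04 MHz.
Within [36.9 MHz, 71.74 MHz]: 62.66 MHz, 65.9 MHz.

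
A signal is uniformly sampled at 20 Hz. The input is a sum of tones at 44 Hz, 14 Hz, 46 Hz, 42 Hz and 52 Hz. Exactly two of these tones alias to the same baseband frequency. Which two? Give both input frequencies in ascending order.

14 Hz, 46 Hz

fs/2 = 10 Hz.
44 Hz mod fs = 4 Hz.
4 Hz ≤ fs/2 = 10 Hz, appears at 4 Hz.
14 Hz > fs/2 = 10 Hz, folds to fs − 14 Hz = 6 Hz.
46 Hz mod fs = 6 Hz.
6 Hz ≤ fs/2 = 10 Hz, appears at 6 Hz.
42 Hz mod fs = 2 Hz.
2 Hz ≤ fs/2 = 10 Hz, appears at 2 Hz.
52 Hz mod fs = 12 Hz.
12 Hz > fs/2 = 10 Hz, folds to fs − 12 Hz = 8 Hz.
14 Hz and 46 Hz both map to 6 Hz.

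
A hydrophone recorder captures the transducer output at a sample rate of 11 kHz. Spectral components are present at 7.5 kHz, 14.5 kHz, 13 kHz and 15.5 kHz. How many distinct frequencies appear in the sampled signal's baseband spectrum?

3

fs/2 = 5.5 kHz.
7.5 kHz > fs/2 = 5.5 kHz, folds to fs − 7.5 kHz = 3.5 kHz.
14.5 kHz mod fs = 3.5 kHz.
3.5 kHz ≤ fs/2 = 5.5 kHz, appears at 3.5 kHz.
13 kHz mod fs = 2 kHz.
2 kHz ≤ fs/2 = 5.5 kHz, appears at 2 kHz.
15.5 kHz mod fs = 4.5 kHz.
4.5 kHz ≤ fs/2 = 5.5 kHz, appears at 4.5 kHz.
Distinct values: {2 kHz, 3.5 kHz, 4.5 kHz} → 3.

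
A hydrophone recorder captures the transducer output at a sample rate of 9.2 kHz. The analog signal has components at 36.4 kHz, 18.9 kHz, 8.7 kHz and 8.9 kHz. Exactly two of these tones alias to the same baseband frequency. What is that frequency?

0.5 kHz

fs/2 = 4.6 kHz.
36.4 kHz mod fs = 8.8 kHz.
8.8 kHz > fs/2 = 4.6 kHz, folds to fs − 8.8 kHz = 0.4 kHz.
18.9 kHz mod fs = 0.5 kHz.
0.5 kHz ≤ fs/2 = 4.6 kHz, appears at 0.5 kHz.
8.7 kHz > fs/2 = 4.6 kHz, folds to fs − 8.7 kHz = 0.5 kHz.
8.9 kHz > fs/2 = 4.6 kHz, folds to fs − 8.9 kHz = 0.3 kHz.
8.7 kHz and 18.9 kHz both map to 0.5 kHz.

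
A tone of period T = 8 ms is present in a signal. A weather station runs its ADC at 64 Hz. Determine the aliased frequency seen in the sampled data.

T = 8 ms → f = 1/T = 125 Hz.
125 Hz mod fs = 61 Hz.
61 Hz > fs/2 = 32 Hz, folds to fs − 61 Hz = 3 Hz.

3 Hz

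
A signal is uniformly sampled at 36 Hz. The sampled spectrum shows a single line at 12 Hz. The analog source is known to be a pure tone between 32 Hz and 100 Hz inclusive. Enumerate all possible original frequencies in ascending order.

48 Hz, 60 Hz, 84 Hz, 96 Hz

Frequencies that alias to 12 Hz are k·fs ± 12 Hz for integer k ≥ 0.
k=0: 12 Hz.
k=1: 24 Hz, 48 Hz.
k=2: 60 Hz, 84 Hz.
k=3: 96 Hz, 120 Hz.
k=4: 132 Hz, 156 Hz.
Within [32 Hz, 100 Hz]: 48 Hz, 60 Hz, 84 Hz, 96 Hz.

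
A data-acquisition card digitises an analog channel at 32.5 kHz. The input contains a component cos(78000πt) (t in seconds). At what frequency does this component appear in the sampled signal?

6.5 kHz

ω = 78000π rad/s → f = ω/(2π) = 39000 Hz = 39 kHz.
39 kHz mod fs = 6.5 kHz.
6.5 kHz ≤ fs/2 = 16.25 kHz, appears at 6.5 kHz.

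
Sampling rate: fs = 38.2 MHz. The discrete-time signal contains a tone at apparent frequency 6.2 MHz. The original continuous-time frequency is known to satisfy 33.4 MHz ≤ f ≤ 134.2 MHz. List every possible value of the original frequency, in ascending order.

44.4 MHz, 70.2 MHz, 82.6 MHz, 108.4 MHz, 120.8 MHz

Frequencies that alias to 6.2 MHz are k·fs ± 6.2 MHz for integer k ≥ 0.
k=0: 6.2 MHz.
k=1: 32 MHz, 44.4 MHz.
k=2: 70.2 MHz, 82.6 MHz.
k=3: 108.4 MHz, 120.8 MHz.
k=4: 146.6 MHz, 159 MHz.
Within [33.4 MHz, 134.2 MHz]: 44.4 MHz, 70.2 MHz, 82.6 MHz, 108.4 MHz, 120.8 MHz.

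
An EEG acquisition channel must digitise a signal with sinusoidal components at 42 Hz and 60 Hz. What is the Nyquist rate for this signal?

Highest-frequency component: 60 Hz.
Nyquist rate = 2 × 60 Hz = 120 Hz.

120 Hz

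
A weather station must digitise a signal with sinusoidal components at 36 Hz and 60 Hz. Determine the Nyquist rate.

Highest-frequency component: 60 Hz.
Nyquist rate = 2 × 60 Hz = 120 Hz.

120 Hz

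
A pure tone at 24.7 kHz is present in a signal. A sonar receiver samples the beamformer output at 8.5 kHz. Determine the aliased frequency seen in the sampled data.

24.7 kHz mod fs = 7.7 kHz.
7.7 kHz > fs/2 = 4.25 kHz, folds to fs − 7.7 kHz = 0.8 kHz.

0.8 kHz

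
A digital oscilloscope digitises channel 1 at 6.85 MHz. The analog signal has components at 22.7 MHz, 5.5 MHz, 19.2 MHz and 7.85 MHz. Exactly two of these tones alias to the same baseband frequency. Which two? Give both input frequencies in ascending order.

5.5 MHz, 19.2 MHz

fs/2 = 3.425 MHz.
22.7 MHz mod fs = 2.15 MHz.
2.15 MHz ≤ fs/2 = 3.425 MHz, appears at 2.15 MHz.
5.5 MHz > fs/2 = 3.425 MHz, folds to fs − 5.5 MHz = 1.35 MHz.
19.2 MHz mod fs = 5.5 MHz.
5.5 MHz > fs/2 = 3.425 MHz, folds to fs − 5.5 MHz = 1.35 MHz.
7.85 MHz mod fs = 1 MHz.
1 MHz ≤ fs/2 = 3.425 MHz, appears at 1 MHz.
5.5 MHz and 19.2 MHz both map to 1.35 MHz.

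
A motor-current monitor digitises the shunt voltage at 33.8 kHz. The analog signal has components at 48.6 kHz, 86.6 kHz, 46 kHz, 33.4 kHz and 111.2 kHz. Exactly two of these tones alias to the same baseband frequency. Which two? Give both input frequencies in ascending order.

fs/2 = 16.9 kHz.
48.6 kHz mod fs = 14.8 kHz.
14.8 kHz ≤ fs/2 = 16.9 kHz, appears at 14.8 kHz.
86.6 kHz mod fs = 19 kHz.
19 kHz > fs/2 = 16.9 kHz, folds to fs − 19 kHz = 14.8 kHz.
46 kHz mod fs = 12.2 kHz.
12.2 kHz ≤ fs/2 = 16.9 kHz, appears at 12.2 kHz.
33.4 kHz > fs/2 = 16.9 kHz, folds to fs − 33.4 kHz = 0.4 kHz.
111.2 kHz mod fs = 9.8 kHz.
9.8 kHz ≤ fs/2 = 16.9 kHz, appears at 9.8 kHz.
48.6 kHz and 86.6 kHz both map to 14.8 kHz.

48.6 kHz, 86.6 kHz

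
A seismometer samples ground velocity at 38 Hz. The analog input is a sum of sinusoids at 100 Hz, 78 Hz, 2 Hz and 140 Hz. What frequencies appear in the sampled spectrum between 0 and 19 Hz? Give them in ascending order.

2 Hz, 12 Hz, 14 Hz

fs/2 = 19 Hz.
100 Hz mod fs = 24 Hz.
24 Hz > fs/2 = 19 Hz, folds to fs − 24 Hz = 14 Hz.
78 Hz mod fs = 2 Hz.
2 Hz ≤ fs/2 = 19 Hz, appears at 2 Hz.
2 Hz ≤ fs/2 = 19 Hz, passes unchanged.
140 Hz mod fs = 26 Hz.
26 Hz > fs/2 = 19 Hz, folds to fs − 26 Hz = 12 Hz.
Distinct values: {2 Hz, 12 Hz, 14 Hz}.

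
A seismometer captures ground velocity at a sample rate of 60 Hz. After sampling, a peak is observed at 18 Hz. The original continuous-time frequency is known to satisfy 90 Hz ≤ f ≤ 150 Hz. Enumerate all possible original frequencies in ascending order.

102 Hz, 138 Hz

Frequencies that alias to 18 Hz are k·fs ± 18 Hz for integer k ≥ 0.
k=0: 18 Hz.
k=1: 42 Hz, 78 Hz.
k=2: 102 Hz, 138 Hz.
k=3: 162 Hz, 198 Hz.
Within [90 Hz, 150 Hz]: 102 Hz, 138 Hz.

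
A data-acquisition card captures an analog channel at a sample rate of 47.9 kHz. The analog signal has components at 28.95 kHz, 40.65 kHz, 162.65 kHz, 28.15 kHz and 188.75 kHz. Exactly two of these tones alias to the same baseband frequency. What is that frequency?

18.95 kHz

fs/2 = 23.95 kHz.
28.95 kHz > fs/2 = 23.95 kHz, folds to fs − 28.95 kHz = 18.95 kHz.
40.65 kHz > fs/2 = 23.95 kHz, folds to fs − 40.65 kHz = 7.25 kHz.
162.65 kHz mod fs = 18.95 kHz.
18.95 kHz ≤ fs/2 = 23.95 kHz, appears at 18.95 kHz.
28.15 kHz > fs/2 = 23.95 kHz, folds to fs − 28.15 kHz = 19.75 kHz.
188.75 kHz mod fs = 45.05 kHz.
45.05 kHz > fs/2 = 23.95 kHz, folds to fs − 45.05 kHz = 2.85 kHz.
28.95 kHz and 162.65 kHz both map to 18.95 kHz.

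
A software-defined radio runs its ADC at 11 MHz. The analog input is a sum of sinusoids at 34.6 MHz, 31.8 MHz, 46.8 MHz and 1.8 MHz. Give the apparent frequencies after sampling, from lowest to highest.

fs/2 = 5.5 MHz.
34.6 MHz mod fs = 1.6 MHz.
1.6 MHz ≤ fs/2 = 5.5 MHz, appears at 1.6 MHz.
31.8 MHz mod fs = 9.8 MHz.
9.8 MHz > fs/2 = 5.5 MHz, folds to fs − 9.8 MHz = 1.2 MHz.
46.8 MHz mod fs = 2.8 MHz.
2.8 MHz ≤ fs/2 = 5.5 MHz, appears at 2.8 MHz.
1.8 MHz ≤ fs/2 = 5.5 MHz, passes unchanged.
Distinct values: {1.2 MHz, 1.6 MHz, 1.8 MHz, 2.8 MHz}.

1.2 MHz, 1.6 MHz, 1.8 MHz, 2.8 MHz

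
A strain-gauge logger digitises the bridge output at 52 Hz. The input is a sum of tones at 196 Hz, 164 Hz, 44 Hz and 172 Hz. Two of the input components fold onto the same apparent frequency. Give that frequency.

8 Hz

fs/2 = 26 Hz.
196 Hz mod fs = 40 Hz.
40 Hz > fs/2 = 26 Hz, folds to fs − 40 Hz = 12 Hz.
164 Hz mod fs = 8 Hz.
8 Hz ≤ fs/2 = 26 Hz, appears at 8 Hz.
44 Hz > fs/2 = 26 Hz, folds to fs − 44 Hz = 8 Hz.
172 Hz mod fs = 16 Hz.
16 Hz ≤ fs/2 = 26 Hz, appears at 16 Hz.
44 Hz and 164 Hz both map to 8 Hz.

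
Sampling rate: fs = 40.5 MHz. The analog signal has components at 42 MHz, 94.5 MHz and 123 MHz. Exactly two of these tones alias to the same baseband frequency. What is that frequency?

fs/2 = 20.25 MHz.
42 MHz mod fs = 1.5 MHz.
1.5 MHz ≤ fs/2 = 20.25 MHz, appears at 1.5 MHz.
94.5 MHz mod fs = 13.5 MHz.
13.5 MHz ≤ fs/2 = 20.25 MHz, appears at 13.5 MHz.
123 MHz mod fs = 1.5 MHz.
1.5 MHz ≤ fs/2 = 20.25 MHz, appears at 1.5 MHz.
42 MHz and 123 MHz both map to 1.5 MHz.

1.5 MHz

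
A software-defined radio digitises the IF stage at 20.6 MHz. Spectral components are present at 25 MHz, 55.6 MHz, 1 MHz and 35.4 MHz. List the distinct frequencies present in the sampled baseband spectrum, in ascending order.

1 MHz, 4.4 MHz, 5.8 MHz, 6.2 MHz

fs/2 = 10.3 MHz.
25 MHz mod fs = 4.4 MHz.
4.4 MHz ≤ fs/2 = 10.3 MHz, appears at 4.4 MHz.
55.6 MHz mod fs = 14.4 MHz.
14.4 MHz > fs/2 = 10.3 MHz, folds to fs − 14.4 MHz = 6.2 MHz.
1 MHz ≤ fs/2 = 10.3 MHz, passes unchanged.
35.4 MHz mod fs = 14.8 MHz.
14.8 MHz > fs/2 = 10.3 MHz, folds to fs − 14.8 MHz = 5.8 MHz.
Distinct values: {1 MHz, 4.4 MHz, 5.8 MHz, 6.2 MHz}.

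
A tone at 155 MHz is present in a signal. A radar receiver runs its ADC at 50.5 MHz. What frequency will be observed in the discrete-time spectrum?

155 MHz mod fs = 3.5 MHz.
3.5 MHz ≤ fs/2 = 25.25 MHz, appears at 3.5 MHz.

3.5 MHz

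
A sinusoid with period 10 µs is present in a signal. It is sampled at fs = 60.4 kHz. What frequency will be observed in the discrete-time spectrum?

T = 10 µs → f = 1/T = 100 kHz.
100 kHz mod fs = 39.6 kHz.
39.6 kHz > fs/2 = 30.2 kHz, folds to fs − 39.6 kHz = 20.8 kHz.

20.8 kHz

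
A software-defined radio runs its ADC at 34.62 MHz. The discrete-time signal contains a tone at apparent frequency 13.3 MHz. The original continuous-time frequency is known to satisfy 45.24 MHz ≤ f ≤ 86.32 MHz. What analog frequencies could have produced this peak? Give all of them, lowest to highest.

47.92 MHz, 55.94 MHz, 82.54 MHz

Frequencies that alias to 13.3 MHz are k·fs ± 13.3 MHz for integer k ≥ 0.
k=0: 13.3 MHz.
k=1: 21.32 MHz, 47.92 MHz.
k=2: 55.94 MHz, 82.54 MHz.
k=3: 90.56 MHz, 117.16 MHz.
Within [45.24 MHz, 86.32 MHz]: 47.92 MHz, 55.94 MHz, 82.54 MHz.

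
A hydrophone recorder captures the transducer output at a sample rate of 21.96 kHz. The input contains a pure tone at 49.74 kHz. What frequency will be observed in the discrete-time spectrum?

5.82 kHz

49.74 kHz mod fs = 5.82 kHz.
5.82 kHz ≤ fs/2 = 10.98 kHz, appears at 5.82 kHz.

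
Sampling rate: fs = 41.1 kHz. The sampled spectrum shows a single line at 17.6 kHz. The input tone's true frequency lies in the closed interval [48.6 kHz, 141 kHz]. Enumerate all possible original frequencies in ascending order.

58.7 kHz, 64.6 kHz, 99.8 kHz, 105.7 kHz, 140.9 kHz

Frequencies that alias to 17.6 kHz are k·fs ± 17.6 kHz for integer k ≥ 0.
k=0: 17.6 kHz.
k=1: 23.5 kHz, 58.7 kHz.
k=2: 64.6 kHz, 99.8 kHz.
k=3: 105.7 kHz, 140.9 kHz.
k=4: 146.8 kHz, 182 kHz.
Within [48.6 kHz, 141 kHz]: 58.7 kHz, 64.6 kHz, 99.8 kHz, 105.7 kHz, 140.9 kHz.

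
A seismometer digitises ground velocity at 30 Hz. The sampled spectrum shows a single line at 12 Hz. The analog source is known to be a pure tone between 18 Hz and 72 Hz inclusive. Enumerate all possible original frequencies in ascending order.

18 Hz, 42 Hz, 48 Hz, 72 Hz

Frequencies that alias to 12 Hz are k·fs ± 12 Hz for integer k ≥ 0.
k=0: 12 Hz.
k=1: 18 Hz, 42 Hz.
k=2: 48 Hz, 72 Hz.
k=3: 78 Hz, 102 Hz.
Within [18 Hz, 72 Hz]: 18 Hz, 42 Hz, 48 Hz, 72 Hz.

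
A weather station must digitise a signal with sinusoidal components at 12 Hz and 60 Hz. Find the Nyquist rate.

Highest-frequency component: 60 Hz.
Nyquist rate = 2 × 60 Hz = 120 Hz.

120 Hz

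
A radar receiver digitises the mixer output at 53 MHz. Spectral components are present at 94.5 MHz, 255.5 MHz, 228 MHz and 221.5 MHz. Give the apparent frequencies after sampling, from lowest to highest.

fs/2 = 26.5 MHz.
94.5 MHz mod fs = 41.5 MHz.
41.5 MHz > fs/2 = 26.5 MHz, folds to fs − 41.5 MHz = 11.5 MHz.
255.5 MHz mod fs = 43.5 MHz.
43.5 MHz > fs/2 = 26.5 MHz, folds to fs − 43.5 MHz = 9.5 MHz.
228 MHz mod fs = 16 MHz.
16 MHz ≤ fs/2 = 26.5 MHz, appears at 16 MHz.
221.5 MHz mod fs = 9.5 MHz.
9.5 MHz ≤ fs/2 = 26.5 MHz, appears at 9.5 MHz.
Distinct values: {9.5 MHz, 11.5 MHz, 16 MHz}.

9.5 MHz, 11.5 MHz, 16 MHz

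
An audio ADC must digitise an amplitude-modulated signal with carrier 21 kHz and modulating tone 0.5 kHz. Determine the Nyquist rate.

AM sidebands sit at fc ± fm = 20.5 kHz and 21.5 kHz.
Highest-frequency component: 21.5 kHz.
Nyquist rate = 2 × 21.5 kHz = 43 kHz.

43 kHz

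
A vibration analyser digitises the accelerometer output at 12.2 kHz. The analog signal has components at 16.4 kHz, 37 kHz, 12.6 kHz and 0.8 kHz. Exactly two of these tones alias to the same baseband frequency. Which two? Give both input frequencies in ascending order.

12.6 kHz, 37 kHz

fs/2 = 6.1 kHz.
16.4 kHz mod fs = 4.2 kHz.
4.2 kHz ≤ fs/2 = 6.1 kHz, appears at 4.2 kHz.
37 kHz mod fs = 0.4 kHz.
0.4 kHz ≤ fs/2 = 6.1 kHz, appears at 0.4 kHz.
12.6 kHz mod fs = 0.4 kHz.
0.4 kHz ≤ fs/2 = 6.1 kHz, appears at 0.4 kHz.
0.8 kHz ≤ fs/2 = 6.1 kHz, passes unchanged.
12.6 kHz and 37 kHz both map to 0.4 kHz.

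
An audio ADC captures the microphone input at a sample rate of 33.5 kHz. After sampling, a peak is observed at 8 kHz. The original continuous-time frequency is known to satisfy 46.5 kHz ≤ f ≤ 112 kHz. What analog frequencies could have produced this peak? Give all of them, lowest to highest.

59 kHz, 75 kHz, 92.5 kHz, 108.5 kHz

Frequencies that alias to 8 kHz are k·fs ± 8 kHz for integer k ≥ 0.
k=0: 8 kHz.
k=1: 25.5 kHz, 41.5 kHz.
k=2: 59 kHz, 75 kHz.
k=3: 92.5 kHz, 108.5 kHz.
k=4: 126 kHz, 142 kHz.
Within [46.5 kHz, 112 kHz]: 59 kHz, 75 kHz, 92.5 kHz, 108.5 kHz.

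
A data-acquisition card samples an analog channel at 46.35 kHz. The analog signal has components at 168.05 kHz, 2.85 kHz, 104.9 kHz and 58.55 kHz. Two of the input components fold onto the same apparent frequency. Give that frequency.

12.2 kHz

fs/2 = 23.175 kHz.
168.05 kHz mod fs = 29 kHz.
29 kHz > fs/2 = 23.175 kHz, folds to fs − 29 kHz = 17.35 kHz.
2.85 kHz ≤ fs/2 = 23.175 kHz, passes unchanged.
104.9 kHz mod fs = 12.2 kHz.
12.2 kHz ≤ fs/2 = 23.175 kHz, appears at 12.2 kHz.
58.55 kHz mod fs = 12.2 kHz.
12.2 kHz ≤ fs/2 = 23.175 kHz, appears at 12.2 kHz.
58.55 kHz and 104.9 kHz both map to 12.2 kHz.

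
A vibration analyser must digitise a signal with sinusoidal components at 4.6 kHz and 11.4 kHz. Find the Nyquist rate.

22.8 kHz

Highest-frequency component: 11.4 kHz.
Nyquist rate = 2 × 11.4 kHz = 22.8 kHz.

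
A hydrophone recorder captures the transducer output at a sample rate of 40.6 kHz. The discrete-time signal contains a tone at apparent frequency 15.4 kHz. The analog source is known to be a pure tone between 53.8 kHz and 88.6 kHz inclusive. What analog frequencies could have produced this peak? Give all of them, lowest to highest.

Frequencies that alias to 15.4 kHz are k·fs ± 15.4 kHz for integer k ≥ 0.
k=0: 15.4 kHz.
k=1: 25.2 kHz, 56 kHz.
k=2: 65.8 kHz, 96.6 kHz.
k=3: 106.4 kHz, 137.2 kHz.
Within [53.8 kHz, 88.6 kHz]: 56 kHz, 65.8 kHz.

56 kHz, 65.8 kHz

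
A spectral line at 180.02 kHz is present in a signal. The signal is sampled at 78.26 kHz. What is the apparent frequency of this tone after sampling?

23.5 kHz

180.02 kHz mod fs = 23.5 kHz.
23.5 kHz ≤ fs/2 = 39.13 kHz, appears at 23.5 kHz.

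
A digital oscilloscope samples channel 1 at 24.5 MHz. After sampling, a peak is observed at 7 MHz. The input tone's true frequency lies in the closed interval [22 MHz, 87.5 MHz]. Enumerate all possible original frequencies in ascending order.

Frequencies that alias to 7 MHz are k·fs ± 7 MHz for integer k ≥ 0.
k=0: 7 MHz.
k=1: 17.5 MHz, 31.5 MHz.
k=2: 42 MHz, 56 MHz.
k=3: 66.5 MHz, 80.5 MHz.
k=4: 91 MHz, 105 MHz.
Within [22 MHz, 87.5 MHz]: 31.5 MHz, 42 MHz, 56 MHz, 66.5 MHz, 80.5 MHz.

31.5 MHz, 42 MHz, 56 MHz, 66.5 MHz, 80.5 MHz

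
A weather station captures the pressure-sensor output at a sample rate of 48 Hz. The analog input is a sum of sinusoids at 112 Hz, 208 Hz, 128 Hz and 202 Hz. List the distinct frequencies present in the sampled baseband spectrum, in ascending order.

10 Hz, 16 Hz

fs/2 = 24 Hz.
112 Hz mod fs = 16 Hz.
16 Hz ≤ fs/2 = 24 Hz, appears at 16 Hz.
208 Hz mod fs = 16 Hz.
16 Hz ≤ fs/2 = 24 Hz, appears at 16 Hz.
128 Hz mod fs = 32 Hz.
32 Hz > fs/2 = 24 Hz, folds to fs − 32 Hz = 16 Hz.
202 Hz mod fs = 10 Hz.
10 Hz ≤ fs/2 = 24 Hz, appears at 10 Hz.
Distinct values: {10 Hz, 16 Hz}.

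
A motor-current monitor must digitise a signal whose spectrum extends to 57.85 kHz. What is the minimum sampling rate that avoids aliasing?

115.7 kHz

Nyquist rate = 2 × 57.85 kHz = 115.7 kHz.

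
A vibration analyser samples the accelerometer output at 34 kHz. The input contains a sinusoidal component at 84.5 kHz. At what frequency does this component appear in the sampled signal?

16.5 kHz

84.5 kHz mod fs = 16.5 kHz.
16.5 kHz ≤ fs/2 = 17 kHz, appears at 16.5 kHz.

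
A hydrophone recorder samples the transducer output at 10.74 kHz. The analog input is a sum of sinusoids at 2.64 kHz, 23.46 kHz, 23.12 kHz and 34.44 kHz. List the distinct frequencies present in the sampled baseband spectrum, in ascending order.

1.64 kHz, 1.98 kHz, 2.22 kHz, 2.64 kHz

fs/2 = 5.37 kHz.
2.64 kHz ≤ fs/2 = 5.37 kHz, passes unchanged.
23.46 kHz mod fs = 1.98 kHz.
1.98 kHz ≤ fs/2 = 5.37 kHz, appears at 1.98 kHz.
23.12 kHz mod fs = 1.64 kHz.
1.64 kHz ≤ fs/2 = 5.37 kHz, appears at 1.64 kHz.
34.44 kHz mod fs = 2.22 kHz.
2.22 kHz ≤ fs/2 = 5.37 kHz, appears at 2.22 kHz.
Distinct values: {1.64 kHz, 1.98 kHz, 2.22 kHz, 2.64 kHz}.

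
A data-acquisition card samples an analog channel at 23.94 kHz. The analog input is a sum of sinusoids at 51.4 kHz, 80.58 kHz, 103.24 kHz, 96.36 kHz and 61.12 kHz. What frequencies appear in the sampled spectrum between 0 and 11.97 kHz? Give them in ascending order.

0.6 kHz, 3.52 kHz, 7.48 kHz, 8.76 kHz, 10.7 kHz

fs/2 = 11.97 kHz.
51.4 kHz mod fs = 3.52 kHz.
3.52 kHz ≤ fs/2 = 11.97 kHz, appears at 3.52 kHz.
80.58 kHz mod fs = 8.76 kHz.
8.76 kHz ≤ fs/2 = 11.97 kHz, appears at 8.76 kHz.
103.24 kHz mod fs = 7.48 kHz.
7.48 kHz ≤ fs/2 = 11.97 kHz, appears at 7.48 kHz.
96.36 kHz mod fs = 0.6 kHz.
0.6 kHz ≤ fs/2 = 11.97 kHz, appears at 0.6 kHz.
61.12 kHz mod fs = 13.24 kHz.
13.24 kHz > fs/2 = 11.97 kHz, folds to fs − 13.24 kHz = 10.7 kHz.
Distinct values: {0.6 kHz, 3.52 kHz, 7.48 kHz, 8.76 kHz, 10.7 kHz}.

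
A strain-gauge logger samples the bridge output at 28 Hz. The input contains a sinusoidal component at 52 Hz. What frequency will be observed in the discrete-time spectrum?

52 Hz mod fs = 24 Hz.
24 Hz > fs/2 = 14 Hz, folds to fs − 24 Hz = 4 Hz.

4 Hz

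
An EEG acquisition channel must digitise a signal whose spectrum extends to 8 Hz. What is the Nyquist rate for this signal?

16 Hz

Nyquist rate = 2 × 8 Hz = 16 Hz.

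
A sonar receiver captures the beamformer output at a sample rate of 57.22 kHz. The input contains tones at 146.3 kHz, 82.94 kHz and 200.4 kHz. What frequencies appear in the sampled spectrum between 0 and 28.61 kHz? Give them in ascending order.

25.36 kHz, 25.72 kHz, 28.48 kHz

fs/2 = 28.61 kHz.
146.3 kHz mod fs = 31.86 kHz.
31.86 kHz > fs/2 = 28.61 kHz, folds to fs − 31.86 kHz = 25.36 kHz.
82.94 kHz mod fs = 25.72 kHz.
25.72 kHz ≤ fs/2 = 28.61 kHz, appears at 25.72 kHz.
200.4 kHz mod fs = 28.74 kHz.
28.74 kHz > fs/2 = 28.61 kHz, folds to fs − 28.74 kHz = 28.48 kHz.
Distinct values: {25.36 kHz, 25.72 kHz, 28.48 kHz}.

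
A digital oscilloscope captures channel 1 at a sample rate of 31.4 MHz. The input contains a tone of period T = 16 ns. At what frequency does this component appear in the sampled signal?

T = 16 ns → f = 1/T = 62.5 MHz.
62.5 MHz mod fs = 31.1 MHz.
31.1 MHz > fs/2 = 15.7 MHz, folds to fs − 31.1 MHz = 0.3 MHz.

0.3 MHz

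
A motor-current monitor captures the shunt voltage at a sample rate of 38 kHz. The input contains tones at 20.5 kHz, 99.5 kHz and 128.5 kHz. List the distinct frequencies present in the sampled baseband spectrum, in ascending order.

fs/2 = 19 kHz.
20.5 kHz > fs/2 = 19 kHz, folds to fs − 20.5 kHz = 17.5 kHz.
99.5 kHz mod fs = 23.5 kHz.
23.5 kHz > fs/2 = 19 kHz, folds to fs − 23.5 kHz = 14.5 kHz.
128.5 kHz mod fs = 14.5 kHz.
14.5 kHz ≤ fs/2 = 19 kHz, appears at 14.5 kHz.
Distinct values: {14.5 kHz, 17.5 kHz}.

14.5 kHz, 17.5 kHz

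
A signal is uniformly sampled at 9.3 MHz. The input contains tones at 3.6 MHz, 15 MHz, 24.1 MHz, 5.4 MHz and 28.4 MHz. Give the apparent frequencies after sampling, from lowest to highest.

fs/2 = 4.65 MHz.
3.6 MHz ≤ fs/2 = 4.65 MHz, passes unchanged.
15 MHz mod fs = 5.7 MHz.
5.7 MHz > fs/2 = 4.65 MHz, folds to fs − 5.7 MHz = 3.6 MHz.
24.1 MHz mod fs = 5.5 MHz.
5.5 MHz > fs/2 = 4.65 MHz, folds to fs − 5.5 MHz = 3.8 MHz.
5.4 MHz > fs/2 = 4.65 MHz, folds to fs − 5.4 MHz = 3.9 MHz.
28.4 MHz mod fs = 0.5 MHz.
0.5 MHz ≤ fs/2 = 4.65 MHz, appears at 0.5 MHz.
Distinct values: {0.5 MHz, 3.6 MHz, 3.8 MHz, 3.9 MHz}.

0.5 MHz, 3.6 MHz, 3.8 MHz, 3.9 MHz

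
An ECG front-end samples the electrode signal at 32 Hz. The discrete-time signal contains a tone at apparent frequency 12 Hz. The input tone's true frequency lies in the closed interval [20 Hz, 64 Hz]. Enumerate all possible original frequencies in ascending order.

20 Hz, 44 Hz, 52 Hz

Frequencies that alias to 12 Hz are k·fs ± 12 Hz for integer k ≥ 0.
k=0: 12 Hz.
k=1: 20 Hz, 44 Hz.
k=2: 52 Hz, 76 Hz.
k=3: 84 Hz, 108 Hz.
Within [20 Hz, 64 Hz]: 20 Hz, 44 Hz, 52 Hz.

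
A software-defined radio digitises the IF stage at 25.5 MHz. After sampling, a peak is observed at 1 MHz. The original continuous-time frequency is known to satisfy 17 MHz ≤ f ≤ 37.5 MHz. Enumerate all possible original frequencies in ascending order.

24.5 MHz, 26.5 MHz

Frequencies that alias to 1 MHz are k·fs ± 1 MHz for integer k ≥ 0.
k=0: 1 MHz.
k=1: 24.5 MHz, 26.5 MHz.
k=2: 50 MHz, 52 MHz.
Within [17 MHz, 37.5 MHz]: 24.5 MHz, 26.5 MHz.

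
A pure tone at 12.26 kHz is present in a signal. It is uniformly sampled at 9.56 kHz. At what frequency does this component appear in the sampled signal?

2.7 kHz

12.26 kHz mod fs = 2.7 kHz.
2.7 kHz ≤ fs/2 = 4.78 kHz, appears at 2.7 kHz.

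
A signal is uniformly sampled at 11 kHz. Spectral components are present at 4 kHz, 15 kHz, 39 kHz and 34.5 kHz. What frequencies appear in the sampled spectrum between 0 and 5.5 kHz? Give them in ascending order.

1.5 kHz, 4 kHz, 5 kHz

fs/2 = 5.5 kHz.
4 kHz ≤ fs/2 = 5.5 kHz, passes unchanged.
15 kHz mod fs = 4 kHz.
4 kHz ≤ fs/2 = 5.5 kHz, appears at 4 kHz.
39 kHz mod fs = 6 kHz.
6 kHz > fs/2 = 5.5 kHz, folds to fs − 6 kHz = 5 kHz.
34.5 kHz mod fs = 1.5 kHz.
1.5 kHz ≤ fs/2 = 5.5 kHz, appears at 1.5 kHz.
Distinct values: {1.5 kHz, 4 kHz, 5 kHz}.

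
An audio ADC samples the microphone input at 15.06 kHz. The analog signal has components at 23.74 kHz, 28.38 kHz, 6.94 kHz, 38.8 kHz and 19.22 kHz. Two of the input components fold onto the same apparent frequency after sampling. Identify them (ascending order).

fs/2 = 7.53 kHz.
23.74 kHz mod fs = 8.68 kHz.
8.68 kHz > fs/2 = 7.53 kHz, folds to fs − 8.68 kHz = 6.38 kHz.
28.38 kHz mod fs = 13.32 kHz.
13.32 kHz > fs/2 = 7.53 kHz, folds to fs − 13.32 kHz = 1.74 kHz.
6.94 kHz ≤ fs/2 = 7.53 kHz, passes unchanged.
38.8 kHz mod fs = 8.68 kHz.
8.68 kHz > fs/2 = 7.53 kHz, folds to fs − 8.68 kHz = 6.38 kHz.
19.22 kHz mod fs = 4.16 kHz.
4.16 kHz ≤ fs/2 = 7.53 kHz, appears at 4.16 kHz.
23.74 kHz and 38.8 kHz both map to 6.38 kHz.

23.74 kHz, 38.8 kHz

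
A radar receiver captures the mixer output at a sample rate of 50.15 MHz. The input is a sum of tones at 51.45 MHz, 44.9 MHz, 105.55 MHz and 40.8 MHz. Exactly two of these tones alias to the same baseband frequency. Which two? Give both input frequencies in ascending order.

44.9 MHz, 105.55 MHz

fs/2 = 25.075 MHz.
51.45 MHz mod fs = 1.3 MHz.
1.3 MHz ≤ fs/2 = 25.075 MHz, appears at 1.3 MHz.
44.9 MHz > fs/2 = 25.075 MHz, folds to fs − 44.9 MHz = 5.25 MHz.
105.55 MHz mod fs = 5.25 MHz.
5.25 MHz ≤ fs/2 = 25.075 MHz, appears at 5.25 MHz.
40.8 MHz > fs/2 = 25.075 MHz, folds to fs − 40.8 MHz = 9.35 MHz.
44.9 MHz and 105.55 MHz both map to 5.25 MHz.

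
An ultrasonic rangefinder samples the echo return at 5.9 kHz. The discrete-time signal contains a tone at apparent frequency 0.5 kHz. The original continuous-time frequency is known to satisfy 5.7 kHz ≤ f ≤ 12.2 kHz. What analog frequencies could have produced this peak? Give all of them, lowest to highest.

Frequencies that alias to 0.5 kHz are k·fs ± 0.5 kHz for integer k ≥ 0.
k=0: 0.5 kHz.
k=1: 5.4 kHz, 6.4 kHz.
k=2: 11.3 kHz, 12.3 kHz.
k=3: 17.2 kHz, 18.2 kHz.
Within [5.7 kHz, 12.2 kHz]: 6.4 kHz, 11.3 kHz.

6.4 kHz, 11.3 kHz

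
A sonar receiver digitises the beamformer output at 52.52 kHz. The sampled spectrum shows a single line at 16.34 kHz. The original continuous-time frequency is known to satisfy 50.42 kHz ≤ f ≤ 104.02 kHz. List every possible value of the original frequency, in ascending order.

68.86 kHz, 88.7 kHz

Frequencies that alias to 16.34 kHz are k·fs ± 16.34 kHz for integer k ≥ 0.
k=0: 16.34 kHz.
k=1: 36.18 kHz, 68.86 kHz.
k=2: 88.7 kHz, 121.38 kHz.
k=3: 141.22 kHz, 173.9 kHz.
Within [50.42 kHz, 104.02 kHz]: 68.86 kHz, 88.7 kHz.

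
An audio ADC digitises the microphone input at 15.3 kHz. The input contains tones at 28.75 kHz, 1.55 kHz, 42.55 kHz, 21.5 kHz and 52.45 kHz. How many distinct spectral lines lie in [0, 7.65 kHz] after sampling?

5

fs/2 = 7.65 kHz.
28.75 kHz mod fs = 13.45 kHz.
13.45 kHz > fs/2 = 7.65 kHz, folds to fs − 13.45 kHz = 1.85 kHz.
1.55 kHz ≤ fs/2 = 7.65 kHz, passes unchanged.
42.55 kHz mod fs = 11.95 kHz.
11.95 kHz > fs/2 = 7.65 kHz, folds to fs − 11.95 kHz = 3.35 kHz.
21.5 kHz mod fs = 6.2 kHz.
6.2 kHz ≤ fs/2 = 7.65 kHz, appears at 6.2 kHz.
52.45 kHz mod fs = 6.55 kHz.
6.55 kHz ≤ fs/2 = 7.65 kHz, appears at 6.55 kHz.
Distinct values: {1.55 kHz, 1.85 kHz, 3.35 kHz, 6.2 kHz, 6.55 kHz} → 5.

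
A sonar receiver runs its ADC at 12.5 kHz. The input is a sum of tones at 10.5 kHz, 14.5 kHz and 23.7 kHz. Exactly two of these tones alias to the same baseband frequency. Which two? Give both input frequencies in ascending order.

fs/2 = 6.25 kHz.
10.5 kHz > fs/2 = 6.25 kHz, folds to fs − 10.5 kHz = 2 kHz.
14.5 kHz mod fs = 2 kHz.
2 kHz ≤ fs/2 = 6.25 kHz, appears at 2 kHz.
23.7 kHz mod fs = 11.2 kHz.
11.2 kHz > fs/2 = 6.25 kHz, folds to fs − 11.2 kHz = 1.3 kHz.
10.5 kHz and 14.5 kHz both map to 2 kHz.

10.5 kHz, 14.5 kHz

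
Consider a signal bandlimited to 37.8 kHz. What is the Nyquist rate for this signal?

Nyquist rate = 2 × 37.8 kHz = 75.6 kHz.

75.6 kHz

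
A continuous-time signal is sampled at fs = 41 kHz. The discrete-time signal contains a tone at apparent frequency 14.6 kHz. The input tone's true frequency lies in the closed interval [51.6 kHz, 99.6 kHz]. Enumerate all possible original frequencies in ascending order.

55.6 kHz, 67.4 kHz, 96.6 kHz

Frequencies that alias to 14.6 kHz are k·fs ± 14.6 kHz for integer k ≥ 0.
k=0: 14.6 kHz.
k=1: 26.4 kHz, 55.6 kHz.
k=2: 67.4 kHz, 96.6 kHz.
k=3: 108.4 kHz, 137.6 kHz.
Within [51.6 kHz, 99.6 kHz]: 55.6 kHz, 67.4 kHz, 96.6 kHz.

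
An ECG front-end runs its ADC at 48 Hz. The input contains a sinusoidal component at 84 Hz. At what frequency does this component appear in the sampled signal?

12 Hz

84 Hz mod fs = 36 Hz.
36 Hz > fs/2 = 24 Hz, folds to fs − 36 Hz = 12 Hz.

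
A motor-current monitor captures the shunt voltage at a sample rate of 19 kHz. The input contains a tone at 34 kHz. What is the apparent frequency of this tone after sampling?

34 kHz mod fs = 15 kHz.
15 kHz > fs/2 = 9.5 kHz, folds to fs − 15 kHz = 4 kHz.

4 kHz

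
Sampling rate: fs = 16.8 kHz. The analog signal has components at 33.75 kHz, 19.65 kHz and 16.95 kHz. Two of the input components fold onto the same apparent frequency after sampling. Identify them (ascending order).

fs/2 = 8.4 kHz.
33.75 kHz mod fs = 0.15 kHz.
0.15 kHz ≤ fs/2 = 8.4 kHz, appears at 0.15 kHz.
19.65 kHz mod fs = 2.85 kHz.
2.85 kHz ≤ fs/2 = 8.4 kHz, appears at 2.85 kHz.
16.95 kHz mod fs = 0.15 kHz.
0.15 kHz ≤ fs/2 = 8.4 kHz, appears at 0.15 kHz.
16.95 kHz and 33.75 kHz both map to 0.15 kHz.

16.95 kHz, 33.75 kHz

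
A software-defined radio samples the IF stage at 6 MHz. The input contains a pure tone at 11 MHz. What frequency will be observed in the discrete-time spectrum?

11 MHz mod fs = 5 MHz.
5 MHz > fs/2 = 3 MHz, folds to fs − 5 MHz = 1 MHz.

1 MHz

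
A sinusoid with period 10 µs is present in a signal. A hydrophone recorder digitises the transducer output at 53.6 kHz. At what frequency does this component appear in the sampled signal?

7.2 kHz

T = 10 µs → f = 1/T = 100 kHz.
100 kHz mod fs = 46.4 kHz.
46.4 kHz > fs/2 = 26.8 kHz, folds to fs − 46.4 kHz = 7.2 kHz.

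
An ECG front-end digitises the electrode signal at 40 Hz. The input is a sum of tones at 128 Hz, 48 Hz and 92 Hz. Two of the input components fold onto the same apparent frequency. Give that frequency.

fs/2 = 20 Hz.
128 Hz mod fs = 8 Hz.
8 Hz ≤ fs/2 = 20 Hz, appears at 8 Hz.
48 Hz mod fs = 8 Hz.
8 Hz ≤ fs/2 = 20 Hz, appears at 8 Hz.
92 Hz mod fs = 12 Hz.
12 Hz ≤ fs/2 = 20 Hz, appears at 12 Hz.
48 Hz and 128 Hz both map to 8 Hz.

8 Hz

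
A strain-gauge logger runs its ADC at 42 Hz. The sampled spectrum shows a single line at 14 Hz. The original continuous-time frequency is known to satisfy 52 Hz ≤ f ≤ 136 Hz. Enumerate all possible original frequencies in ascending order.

56 Hz, 70 Hz, 98 Hz, 112 Hz

Frequencies that alias to 14 Hz are k·fs ± 14 Hz for integer k ≥ 0.
k=0: 14 Hz.
k=1: 28 Hz, 56 Hz.
k=2: 70 Hz, 98 Hz.
k=3: 112 Hz, 140 Hz.
k=4: 154 Hz, 182 Hz.
Within [52 Hz, 136 Hz]: 56 Hz, 70 Hz, 98 Hz, 112 Hz.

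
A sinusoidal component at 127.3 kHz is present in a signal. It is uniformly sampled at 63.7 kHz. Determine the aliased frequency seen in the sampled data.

0.1 kHz

127.3 kHz mod fs = 63.6 kHz.
63.6 kHz > fs/2 = 31.85 kHz, folds to fs − 63.6 kHz = 0.1 kHz.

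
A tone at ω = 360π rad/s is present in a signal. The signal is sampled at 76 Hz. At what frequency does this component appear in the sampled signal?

28 Hz

ω = 360π rad/s → f = ω/(2π) = 180 Hz.
180 Hz mod fs = 28 Hz.
28 Hz ≤ fs/2 = 38 Hz, appears at 28 Hz.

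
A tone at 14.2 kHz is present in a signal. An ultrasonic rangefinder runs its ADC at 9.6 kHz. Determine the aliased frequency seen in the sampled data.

4.6 kHz

14.2 kHz mod fs = 4.6 kHz.
4.6 kHz ≤ fs/2 = 4.8 kHz, appears at 4.6 kHz.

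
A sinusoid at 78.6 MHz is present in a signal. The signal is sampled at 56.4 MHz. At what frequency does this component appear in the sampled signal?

78.6 MHz mod fs = 22.2 MHz.
22.2 MHz ≤ fs/2 = 28.2 MHz, appears at 22.2 MHz.

22.2 MHz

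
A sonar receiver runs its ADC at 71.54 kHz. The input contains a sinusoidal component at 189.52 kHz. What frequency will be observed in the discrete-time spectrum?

25.1 kHz

189.52 kHz mod fs = 46.44 kHz.
46.44 kHz > fs/2 = 35.77 kHz, folds to fs − 46.44 kHz = 25.1 kHz.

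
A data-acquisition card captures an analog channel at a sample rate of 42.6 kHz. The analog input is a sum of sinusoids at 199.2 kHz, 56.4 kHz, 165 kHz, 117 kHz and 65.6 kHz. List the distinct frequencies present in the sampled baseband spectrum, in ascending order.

5.4 kHz, 10.8 kHz, 13.8 kHz, 19.6 kHz

fs/2 = 21.3 kHz.
199.2 kHz mod fs = 28.8 kHz.
28.8 kHz > fs/2 = 21.3 kHz, folds to fs − 28.8 kHz = 13.8 kHz.
56.4 kHz mod fs = 13.8 kHz.
13.8 kHz ≤ fs/2 = 21.3 kHz, appears at 13.8 kHz.
165 kHz mod fs = 37.2 kHz.
37.2 kHz > fs/2 = 21.3 kHz, folds to fs − 37.2 kHz = 5.4 kHz.
117 kHz mod fs = 31.8 kHz.
31.8 kHz > fs/2 = 21.3 kHz, folds to fs − 31.8 kHz = 10.8 kHz.
65.6 kHz mod fs = 23 kHz.
23 kHz > fs/2 = 21.3 kHz, folds to fs − 23 kHz = 19.6 kHz.
Distinct values: {5.4 kHz, 10.8 kHz, 13.8 kHz, 19.6 kHz}.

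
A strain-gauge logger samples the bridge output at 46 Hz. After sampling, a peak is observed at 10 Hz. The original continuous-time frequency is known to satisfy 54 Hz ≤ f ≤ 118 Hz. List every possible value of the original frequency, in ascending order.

56 Hz, 82 Hz, 102 Hz

Frequencies that alias to 10 Hz are k·fs ± 10 Hz for integer k ≥ 0.
k=0: 10 Hz.
k=1: 36 Hz, 56 Hz.
k=2: 82 Hz, 102 Hz.
k=3: 128 Hz, 148 Hz.
Within [54 Hz, 118 Hz]: 56 Hz, 82 Hz, 102 Hz.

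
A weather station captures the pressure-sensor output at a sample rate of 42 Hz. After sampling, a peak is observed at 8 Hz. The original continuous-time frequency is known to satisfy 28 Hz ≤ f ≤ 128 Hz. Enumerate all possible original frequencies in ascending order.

34 Hz, 50 Hz, 76 Hz, 92 Hz, 118 Hz

Frequencies that alias to 8 Hz are k·fs ± 8 Hz for integer k ≥ 0.
k=0: 8 Hz.
k=1: 34 Hz, 50 Hz.
k=2: 76 Hz, 92 Hz.
k=3: 118 Hz, 134 Hz.
k=4: 160 Hz, 176 Hz.
Within [28 Hz, 128 Hz]: 34 Hz, 50 Hz, 76 Hz, 92 Hz, 118 Hz.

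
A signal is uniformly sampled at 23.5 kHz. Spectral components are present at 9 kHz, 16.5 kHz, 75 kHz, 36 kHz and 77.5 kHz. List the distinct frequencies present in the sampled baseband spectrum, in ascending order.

fs/2 = 11.75 kHz.
9 kHz ≤ fs/2 = 11.75 kHz, passes unchanged.
16.5 kHz > fs/2 = 11.75 kHz, folds to fs − 16.5 kHz = 7 kHz.
75 kHz mod fs = 4.5 kHz.
4.5 kHz ≤ fs/2 = 11.75 kHz, appears at 4.5 kHz.
36 kHz mod fs = 12.5 kHz.
12.5 kHz > fs/2 = 11.75 kHz, folds to fs − 12.5 kHz = 11 kHz.
77.5 kHz mod fs = 7 kHz.
7 kHz ≤ fs/2 = 11.75 kHz, appears at 7 kHz.
Distinct values: {4.5 kHz, 7 kHz, 9 kHz, 11 kHz}.

4.5 kHz, 7 kHz, 9 kHz, 11 kHz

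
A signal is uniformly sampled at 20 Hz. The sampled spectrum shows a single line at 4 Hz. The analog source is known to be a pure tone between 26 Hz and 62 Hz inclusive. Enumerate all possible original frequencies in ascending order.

Frequencies that alias to 4 Hz are k·fs ± 4 Hz for integer k ≥ 0.
k=0: 4 Hz.
k=1: 16 Hz, 24 Hz.
k=2: 36 Hz, 44 Hz.
k=3: 56 Hz, 64 Hz.
k=4: 76 Hz, 84 Hz.
Within [26 Hz, 62 Hz]: 36 Hz, 44 Hz, 56 Hz.

36 Hz, 44 Hz, 56 Hz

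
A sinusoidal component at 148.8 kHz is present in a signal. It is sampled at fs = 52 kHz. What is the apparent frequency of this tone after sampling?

148.8 kHz mod fs = 44.8 kHz.
44.8 kHz > fs/2 = 26 kHz, folds to fs − 44.8 kHz = 7.2 kHz.

7.2 kHz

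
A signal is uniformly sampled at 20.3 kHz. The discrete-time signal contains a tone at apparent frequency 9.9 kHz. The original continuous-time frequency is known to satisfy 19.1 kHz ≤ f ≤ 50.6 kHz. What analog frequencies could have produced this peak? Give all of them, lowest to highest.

Frequencies that alias to 9.9 kHz are k·fs ± 9.9 kHz for integer k ≥ 0.
k=0: 9.9 kHz.
k=1: 10.4 kHz, 30.2 kHz.
k=2: 30.7 kHz, 50.5 kHz.
k=3: 51 kHz, 70.8 kHz.
Within [19.1 kHz, 50.6 kHz]: 30.2 kHz, 30.7 kHz, 50.5 kHz.

30.2 kHz, 30.7 kHz, 50.5 kHz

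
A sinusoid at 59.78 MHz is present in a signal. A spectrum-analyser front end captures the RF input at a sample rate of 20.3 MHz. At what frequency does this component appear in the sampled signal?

59.78 MHz mod fs = 19.18 MHz.
19.18 MHz > fs/2 = 10.15 MHz, folds to fs − 19.18 MHz = 1.12 MHz.

1.12 MHz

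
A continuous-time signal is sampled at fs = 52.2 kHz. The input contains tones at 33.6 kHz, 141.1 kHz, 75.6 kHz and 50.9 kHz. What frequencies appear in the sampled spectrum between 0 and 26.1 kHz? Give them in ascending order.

1.3 kHz, 15.5 kHz, 18.6 kHz, 23.4 kHz

fs/2 = 26.1 kHz.
33.6 kHz > fs/2 = 26.1 kHz, folds to fs − 33.6 kHz = 18.6 kHz.
141.1 kHz mod fs = 36.7 kHz.
36.7 kHz > fs/2 = 26.1 kHz, folds to fs − 36.7 kHz = 15.5 kHz.
75.6 kHz mod fs = 23.4 kHz.
23.4 kHz ≤ fs/2 = 26.1 kHz, appears at 23.4 kHz.
50.9 kHz > fs/2 = 26.1 kHz, folds to fs − 50.9 kHz = 1.3 kHz.
Distinct values: {1.3 kHz, 15.5 kHz, 18.6 kHz, 23.4 kHz}.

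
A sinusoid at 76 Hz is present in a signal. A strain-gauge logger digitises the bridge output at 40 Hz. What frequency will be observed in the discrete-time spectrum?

76 Hz mod fs = 36 Hz.
36 Hz > fs/2 = 20 Hz, folds to fs − 36 Hz = 4 Hz.

4 Hz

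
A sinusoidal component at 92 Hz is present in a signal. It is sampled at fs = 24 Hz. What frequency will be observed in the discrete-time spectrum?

4 Hz

92 Hz mod fs = 20 Hz.
20 Hz > fs/2 = 12 Hz, folds to fs − 20 Hz = 4 Hz.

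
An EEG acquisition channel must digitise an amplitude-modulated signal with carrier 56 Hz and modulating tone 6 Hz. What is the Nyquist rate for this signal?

AM sidebands sit at fc ± fm = 50 Hz and 62 Hz.
Highest-frequency component: 62 Hz.
Nyquist rate = 2 × 62 Hz = 124 Hz.

124 Hz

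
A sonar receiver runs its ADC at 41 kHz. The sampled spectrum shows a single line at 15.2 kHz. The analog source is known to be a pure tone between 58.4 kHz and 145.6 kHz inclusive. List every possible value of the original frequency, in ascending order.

Frequencies that alias to 15.2 kHz are k·fs ± 15.2 kHz for integer k ≥ 0.
k=0: 15.2 kHz.
k=1: 25.8 kHz, 56.2 kHz.
k=2: 66.8 kHz, 97.2 kHz.
k=3: 107.8 kHz, 138.2 kHz.
k=4: 148.8 kHz, 179.2 kHz.
Within [58.4 kHz, 145.6 kHz]: 66.8 kHz, 97.2 kHz, 107.8 kHz, 138.2 kHz.

66.8 kHz, 97.2 kHz, 107.8 kHz, 138.2 kHz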